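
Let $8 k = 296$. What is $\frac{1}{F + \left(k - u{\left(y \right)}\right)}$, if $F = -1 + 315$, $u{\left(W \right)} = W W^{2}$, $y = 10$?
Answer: $- \frac{1}{649} \approx -0.0015408$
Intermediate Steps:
$k = 37$ ($k = \frac{1}{8} \cdot 296 = 37$)
$u{\left(W \right)} = W^{3}$
$F = 314$
$\frac{1}{F + \left(k - u{\left(y \right)}\right)} = \frac{1}{314 + \left(37 - 10^{3}\right)} = \frac{1}{314 + \left(37 - 1000\right)} = \frac{1}{314 - 963} = \frac{1}{-649} = - \frac{1}{649}$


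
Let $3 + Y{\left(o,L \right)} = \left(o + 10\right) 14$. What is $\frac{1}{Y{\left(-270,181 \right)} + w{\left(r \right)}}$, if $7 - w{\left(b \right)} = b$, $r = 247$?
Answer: $- \frac{1}{3883} \approx -0.00025753$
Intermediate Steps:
$w{\left(b \right)} = 7 - b$
$Y{\left(o,L \right)} = 137 + 14 o$ ($Y{\left(o,L \right)} = -3 + \left(o + 10\right) 14 = -3 + \left(10 + o\right) 14 = -3 + \left(140 + 14 o\right) = 137 + 14 o$)
$\frac{1}{Y{\left(-270,181 \right)} + w{\left(r \right)}} = \frac{1}{\left(137 + 14 \left(-270\right)\right) + \left(7 - 247\right)} = \frac{1}{\left(137 - 3780\right) + \left(7 - 247\right)} = \frac{1}{-3643 - 240} = \frac{1}{-3883} = - \frac{1}{3883}$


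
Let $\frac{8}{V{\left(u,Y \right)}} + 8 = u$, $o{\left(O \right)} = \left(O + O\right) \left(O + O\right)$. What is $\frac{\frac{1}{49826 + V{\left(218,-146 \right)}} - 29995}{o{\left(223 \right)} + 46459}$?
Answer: $- \frac{6277034449}{51349469210} \approx -0.12224$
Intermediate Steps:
$o{\left(O \right)} = 4 O^{2}$ ($o{\left(O \right)} = 2 O 2 O = 4 O^{2}$)
$V{\left(u,Y \right)} = \frac{8}{-8 + u}$
$\frac{\frac{1}{49826 + V{\left(218,-146 \right)}} - 29995}{o{\left(223 \right)} + 46459} = \frac{\frac{1}{49826 + \frac{8}{-8 + 218}} - 29995}{4 \cdot 223^{2} + 46459} = \frac{\frac{1}{49826 + \frac{8}{210}} - 29995}{4 \cdot 49729 + 46459} = \frac{\frac{1}{49826 + 8 \cdot \frac{1}{210}} - 29995}{198916 + 46459} = \frac{\frac{1}{49826 + \frac{4}{105}} - 29995}{245375} = \left(\frac{1}{\frac{5231734}{105}} - 29995\right) \frac{1}{245375} = \left(\frac{105}{5231734} - 29995\right) \frac{1}{245375} = \left(- \frac{156925861225}{5231734}\right) \frac{1}{245375} = - \frac{6277034449}{51349469210}$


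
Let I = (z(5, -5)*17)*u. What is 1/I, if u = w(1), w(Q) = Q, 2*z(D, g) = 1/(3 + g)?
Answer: -4/17 ≈ -0.23529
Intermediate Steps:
z(D, g) = 1/(2*(3 + g))
u = 1
I = -17/4 (I = ((1/(2*(3 - 5)))*17)*1 = (((1/2)/(-2))*17)*1 = (((1/2)*(-1/2))*17)*1 = -1/4*17*1 = -17/4*1 = -17/4 ≈ -4.2500)
1/I = 1/(-17/4) = -4/17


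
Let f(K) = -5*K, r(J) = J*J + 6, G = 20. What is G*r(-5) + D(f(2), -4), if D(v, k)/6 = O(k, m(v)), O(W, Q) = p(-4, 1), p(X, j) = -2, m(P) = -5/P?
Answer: 608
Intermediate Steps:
r(J) = 6 + J² (r(J) = J² + 6 = 6 + J²)
O(W, Q) = -2
D(v, k) = -12 (D(v, k) = 6*(-2) = -12)
G*r(-5) + D(f(2), -4) = 20*(6 + (-5)²) - 12 = 20*(6 + 25) - 12 = 20*31 - 12 = 620 - 12 = 608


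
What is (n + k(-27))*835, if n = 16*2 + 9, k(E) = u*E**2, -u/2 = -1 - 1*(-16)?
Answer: -18227215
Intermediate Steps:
u = -30 (u = -2*(-1 - 1*(-16)) = -2*(-1 + 16) = -2*15 = -30)
k(E) = -30*E**2
n = 41 (n = 32 + 9 = 41)
(n + k(-27))*835 = (41 - 30*(-27)**2)*835 = (41 - 30*729)*835 = (41 - 21870)*835 = -21829*835 = -18227215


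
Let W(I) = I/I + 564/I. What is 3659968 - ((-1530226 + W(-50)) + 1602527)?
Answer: 89691932/25 ≈ 3.5877e+6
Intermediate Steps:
W(I) = 1 + 564/I
3659968 - ((-1530226 + W(-50)) + 1602527) = 3659968 - ((-1530226 + (564 - 50)/(-50)) + 1602527) = 3659968 - ((-1530226 - 1/50*514) + 1602527) = 3659968 - ((-1530226 - 257/25) + 1602527) = 3659968 - (-38255907/25 + 1602527) = 3659968 - 1*1807268/25 = 3659968 - 1807268/25 = 89691932/25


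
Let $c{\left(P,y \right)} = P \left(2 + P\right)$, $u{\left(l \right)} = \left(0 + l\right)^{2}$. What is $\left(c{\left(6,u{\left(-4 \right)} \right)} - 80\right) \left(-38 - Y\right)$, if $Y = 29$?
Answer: $2144$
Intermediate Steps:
$u{\left(l \right)} = l^{2}$
$\left(c{\left(6,u{\left(-4 \right)} \right)} - 80\right) \left(-38 - Y\right) = \left(6 \left(2 + 6\right) - 80\right) \left(-38 - 29\right) = \left(6 \cdot 8 - 80\right) \left(-38 - 29\right) = \left(48 - 80\right) \left(-67\right) = \left(-32\right) \left(-67\right) = 2144$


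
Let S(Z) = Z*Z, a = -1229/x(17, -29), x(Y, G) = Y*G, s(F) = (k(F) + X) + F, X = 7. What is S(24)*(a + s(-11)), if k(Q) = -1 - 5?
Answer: -2131776/493 ≈ -4324.1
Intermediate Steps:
k(Q) = -6
s(F) = 1 + F (s(F) = (-6 + 7) + F = 1 + F)
x(Y, G) = G*Y
a = 1229/493 (a = -1229/((-29*17)) = -1229/(-493) = -1229*(-1/493) = 1229/493 ≈ 2.4929)
S(Z) = Z²
S(24)*(a + s(-11)) = 24²*(1229/493 + (1 - 11)) = 576*(1229/493 - 10) = 576*(-3701/493) = -2131776/493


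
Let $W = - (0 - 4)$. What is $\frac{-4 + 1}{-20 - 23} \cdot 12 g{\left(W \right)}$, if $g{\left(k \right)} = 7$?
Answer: $\frac{252}{43} \approx 5.8605$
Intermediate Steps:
$W = 4$ ($W = \left(-1\right) \left(-4\right) = 4$)
$\frac{-4 + 1}{-20 - 23} \cdot 12 g{\left(W \right)} = \frac{-4 + 1}{-20 - 23} \cdot 12 \cdot 7 = - \frac{3}{-43} \cdot 12 \cdot 7 = \left(-3\right) \left(- \frac{1}{43}\right) 12 \cdot 7 = \frac{3}{43} \cdot 12 \cdot 7 = \frac{36}{43} \cdot 7 = \frac{252}{43}$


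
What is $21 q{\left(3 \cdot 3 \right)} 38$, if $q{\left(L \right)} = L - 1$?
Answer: $6384$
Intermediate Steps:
$q{\left(L \right)} = -1 + L$
$21 q{\left(3 \cdot 3 \right)} 38 = 21 \left(-1 + 3 \cdot 3\right) 38 = 21 \left(-1 + 9\right) 38 = 21 \cdot 8 \cdot 38 = 168 \cdot 38 = 6384$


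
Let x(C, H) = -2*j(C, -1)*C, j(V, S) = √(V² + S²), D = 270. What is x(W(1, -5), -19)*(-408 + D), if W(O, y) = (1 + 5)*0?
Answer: 0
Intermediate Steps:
j(V, S) = √(S² + V²)
W(O, y) = 0 (W(O, y) = 6*0 = 0)
x(C, H) = -2*C*√(1 + C²) (x(C, H) = -2*√((-1)² + C²)*C = -2*√(1 + C²)*C = -2*C*√(1 + C²))
x(W(1, -5), -19)*(-408 + D) = (-2*0*√(1 + 0²))*(-408 + 270) = -2*0*√(1 + 0)*(-138) = -2*0*√1*(-138) = -2*0*1*(-138) = 0*(-138) = 0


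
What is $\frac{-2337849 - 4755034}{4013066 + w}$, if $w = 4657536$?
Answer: $- \frac{7092883}{8670602} \approx -0.81804$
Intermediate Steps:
$\frac{-2337849 - 4755034}{4013066 + w} = \frac{-2337849 - 4755034}{4013066 + 4657536} = - \frac{7092883}{8670602}$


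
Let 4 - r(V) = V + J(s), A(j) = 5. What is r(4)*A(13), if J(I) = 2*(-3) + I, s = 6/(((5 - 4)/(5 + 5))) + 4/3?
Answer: -830/3 ≈ -276.67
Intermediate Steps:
s = 184/3 (s = 6/((1/10)) + 4*(⅓) = 6/((1*(⅒))) + 4/3 = 6/(⅒) + 4/3 = 6*10 + 4/3 = 60 + 4/3 = 184/3 ≈ 61.333)
J(I) = -6 + I
r(V) = -154/3 - V (r(V) = 4 - (V + (-6 + 184/3)) = 4 - (V + 166/3) = 4 - (166/3 + V) = 4 + (-166/3 - V) = -154/3 - V)
r(4)*A(13) = (-154/3 - 1*4)*5 = (-154/3 - 4)*5 = -166/3*5 = -830/3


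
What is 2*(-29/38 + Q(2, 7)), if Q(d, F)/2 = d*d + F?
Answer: 807/19 ≈ 42.474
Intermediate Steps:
Q(d, F) = 2*F + 2*d² (Q(d, F) = 2*(d*d + F) = 2*(d² + F) = 2*(F + d²) = 2*F + 2*d²)
2*(-29/38 + Q(2, 7)) = 2*(-29/38 + (2*7 + 2*2²)) = 2*(-29*1/38 + (14 + 2*4)) = 2*(-29/38 + (14 + 8)) = 2*(-29/38 + 22) = 2*(807/38) = 807/19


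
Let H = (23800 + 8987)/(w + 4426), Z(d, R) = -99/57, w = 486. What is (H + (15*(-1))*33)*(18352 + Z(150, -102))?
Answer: -836302361715/93328 ≈ -8.9609e+6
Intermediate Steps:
Z(d, R) = -33/19 (Z(d, R) = -99*1/57 = -33/19)
H = 32787/4912 (H = (23800 + 8987)/(486 + 4426) = 32787/4912 ≈ 6.6749)
(H + (15*(-1))*33)*(18352 + Z(150, -102)) = (32787/4912 + (15*(-1))*33)*(18352 - 33/19) = (32787/4912 - 15*33)*(348655/19) = (32787/4912 - 495)*(348655/19) = -2398653/4912*348655/19 = -836302361715/93328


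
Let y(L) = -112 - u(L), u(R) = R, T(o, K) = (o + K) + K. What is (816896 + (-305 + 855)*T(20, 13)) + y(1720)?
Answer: 840364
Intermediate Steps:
T(o, K) = o + 2*K (T(o, K) = (K + o) + K = o + 2*K)
y(L) = -112 - L
(816896 + (-305 + 855)*T(20, 13)) + y(1720) = (816896 + (-305 + 855)*(20 + 2*13)) + (-112 - 1*1720) = (816896 + 550*(20 + 26)) + (-112 - 1720) = (816896 + 550*46) - 1832 = (816896 + 25300) - 1832 = 842196 - 1832 = 840364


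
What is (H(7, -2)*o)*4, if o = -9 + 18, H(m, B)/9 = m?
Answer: 2268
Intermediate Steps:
H(m, B) = 9*m
o = 9
(H(7, -2)*o)*4 = ((9*7)*9)*4 = (63*9)*4 = 567*4 = 2268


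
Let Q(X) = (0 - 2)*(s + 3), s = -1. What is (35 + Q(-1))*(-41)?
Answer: -1271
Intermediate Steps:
Q(X) = -4 (Q(X) = (0 - 2)*(-1 + 3) = -2*2 = -4)
(35 + Q(-1))*(-41) = (35 - 4)*(-41) = 31*(-41) = -1271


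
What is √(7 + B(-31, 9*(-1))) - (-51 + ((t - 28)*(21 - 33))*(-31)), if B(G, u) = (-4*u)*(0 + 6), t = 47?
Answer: -7017 + √223 ≈ -7002.1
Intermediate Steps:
B(G, u) = -24*u (B(G, u) = -4*u*6 = -24*u)
√(7 + B(-31, 9*(-1))) - (-51 + ((t - 28)*(21 - 33))*(-31)) = √(7 - 216*(-1)) - (-51 + ((47 - 28)*(21 - 33))*(-31)) = √(7 - 24*(-9)) - (-51 + (19*(-12))*(-31)) = √(7 + 216) - (-51 - 228*(-31)) = √223 - (-51 + 7068) = √223 - 1*7017 = √223 - 7017 = -7017 + √223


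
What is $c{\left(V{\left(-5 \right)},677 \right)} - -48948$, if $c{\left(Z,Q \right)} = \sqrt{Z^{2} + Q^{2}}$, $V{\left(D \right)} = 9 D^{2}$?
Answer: $48948 + \sqrt{508954} \approx 49661.0$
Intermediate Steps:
$c{\left(Z,Q \right)} = \sqrt{Q^{2} + Z^{2}}$
$c{\left(V{\left(-5 \right)},677 \right)} - -48948 = \sqrt{677^{2} + \left(9 \left(-5\right)^{2}\right)^{2}} - -48948 = \sqrt{458329 + \left(9 \cdot 25\right)^{2}} + 48948 = \sqrt{458329 + 225^{2}} + 48948 = \sqrt{458329 + 50625} + 48948 = \sqrt{508954} + 48948 = 48948 + \sqrt{508954}$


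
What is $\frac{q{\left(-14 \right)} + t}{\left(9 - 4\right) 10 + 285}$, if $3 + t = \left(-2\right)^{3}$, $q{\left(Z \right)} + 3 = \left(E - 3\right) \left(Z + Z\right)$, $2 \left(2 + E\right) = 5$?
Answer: $\frac{56}{335} \approx 0.16716$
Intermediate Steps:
$E = \frac{1}{2}$ ($E = -2 + \frac{1}{2} \cdot 5 = -2 + \frac{5}{2} = \frac{1}{2} \approx 0.5$)
$q{\left(Z \right)} = -3 - 5 Z$ ($q{\left(Z \right)} = -3 + \left(\frac{1}{2} - 3\right) \left(Z + Z\right) = -3 - \frac{5 \cdot 2 Z}{2} = -3 - 5 Z$)
$t = -11$ ($t = -3 + \left(-2\right)^{3} = -3 - 8 = -11$)
$\frac{q{\left(-14 \right)} + t}{\left(9 - 4\right) 10 + 285} = \frac{\left(-3 - -70\right) - 11}{\left(9 - 4\right) 10 + 285} = \frac{\left(-3 + 70\right) - 11}{5 \cdot 10 + 285} = \frac{67 - 11}{50 + 285} = \frac{1}{335} \cdot 56 = \frac{56}{335}$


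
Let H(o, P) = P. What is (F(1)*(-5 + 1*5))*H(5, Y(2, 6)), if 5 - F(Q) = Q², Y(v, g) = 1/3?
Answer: 0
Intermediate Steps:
Y(v, g) = ⅓
F(Q) = 5 - Q²
(F(1)*(-5 + 1*5))*H(5, Y(2, 6)) = ((5 - 1*1²)*(-5 + 1*5))*(⅓) = ((5 - 1*1)*(-5 + 5))*(⅓) = ((5 - 1)*0)*(⅓) = (4*0)*(⅓) = 0*(⅓) = 0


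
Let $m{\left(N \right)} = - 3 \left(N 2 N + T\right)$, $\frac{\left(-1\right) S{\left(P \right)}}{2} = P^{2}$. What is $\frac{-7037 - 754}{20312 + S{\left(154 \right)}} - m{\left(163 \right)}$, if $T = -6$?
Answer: $\frac{1440942437}{9040} \approx 1.594 \cdot 10^{5}$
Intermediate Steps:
$S{\left(P \right)} = - 2 P^{2}$
$m{\left(N \right)} = 18 - 6 N^{2}$ ($m{\left(N \right)} = - 3 \left(N 2 N - 6\right) = - 3 \left(2 N N - 6\right) = - 3 \left(2 N^{2} - 6\right) = - 3 \left(-6 + 2 N^{2}\right) = 18 - 6 N^{2}$)
$\frac{-7037 - 754}{20312 + S{\left(154 \right)}} - m{\left(163 \right)} = \frac{-7037 - 754}{20312 - 2 \cdot 154^{2}} - \left(18 - 6 \cdot 163^{2}\right) = - \frac{7791}{20312 - 47432} - \left(18 - 159414\right) = - \frac{7791}{-27120} - -159396 = \left(-7791\right) \left(- \frac{1}{27120}\right) + 159396 = \frac{2597}{9040} + 159396 = \frac{1440942437}{9040}$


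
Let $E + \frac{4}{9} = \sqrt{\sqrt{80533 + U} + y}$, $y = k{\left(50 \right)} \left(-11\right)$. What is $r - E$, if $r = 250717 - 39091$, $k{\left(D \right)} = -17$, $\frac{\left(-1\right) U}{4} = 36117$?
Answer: $\frac{1904638}{9} - \sqrt{187 + i \sqrt{63935}} \approx 2.1161 \cdot 10^{5} - 7.984 i$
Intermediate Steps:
$U = -144468$ ($U = \left(-4\right) 36117 = -144468$)
$y = 187$ ($y = \left(-17\right) \left(-11\right) = 187$)
$r = 211626$
$E = - \frac{4}{9} + \sqrt{187 + i \sqrt{63935}}$ ($E = - \frac{4}{9} + \sqrt{\sqrt{80533 - 144468} + 187} = - \frac{4}{9} + \sqrt{\sqrt{-63935} + 187} = - \frac{4}{9} + \sqrt{i \sqrt{63935} + 187} = - \frac{4}{9} + \sqrt{187 + i \sqrt{63935}} \approx 15.39 + 7.984 i$)
$r - E = 211626 - \left(- \frac{4}{9} + \sqrt{187 + i \sqrt{63935}}\right) = 211626 + \left(\frac{4}{9} - \sqrt{187 + i \sqrt{63935}}\right) = \frac{1904638}{9} - \sqrt{187 + i \sqrt{63935}}$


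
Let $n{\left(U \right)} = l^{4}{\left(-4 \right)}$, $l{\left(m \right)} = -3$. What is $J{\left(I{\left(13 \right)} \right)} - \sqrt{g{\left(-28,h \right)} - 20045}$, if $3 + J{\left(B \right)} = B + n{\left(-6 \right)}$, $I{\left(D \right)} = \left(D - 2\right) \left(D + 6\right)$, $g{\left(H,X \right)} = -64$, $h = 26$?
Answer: $287 - i \sqrt{20109} \approx 287.0 - 141.81 i$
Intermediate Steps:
$n{\left(U \right)} = 81$ ($n{\left(U \right)} = \left(-3\right)^{4} = 81$)
$I{\left(D \right)} = \left(-2 + D\right) \left(6 + D\right)$
$J{\left(B \right)} = 78 + B$ ($J{\left(B \right)} = -3 + \left(B + 81\right) = -3 + \left(81 + B\right) = 78 + B$)
$J{\left(I{\left(13 \right)} \right)} - \sqrt{g{\left(-28,h \right)} - 20045} = \left(78 + \left(-12 + 13^{2} + 4 \cdot 13\right)\right) - \sqrt{-64 - 20045} = \left(78 + \left(-12 + 169 + 52\right)\right) - \sqrt{-20109} = \left(78 + 209\right) - i \sqrt{20109} = 287 - i \sqrt{20109}$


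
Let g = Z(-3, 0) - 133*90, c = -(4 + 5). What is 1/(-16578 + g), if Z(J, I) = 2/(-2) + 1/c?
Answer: -9/256942 ≈ -3.5027e-5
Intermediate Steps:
c = -9 (c = -1*9 = -9)
Z(J, I) = -10/9 (Z(J, I) = 2/(-2) + 1/(-9) = 2*(-1/2) + 1*(-1/9) = -1 - 1/9 = -10/9)
g = -107740/9 (g = -10/9 - 133*90 = -10/9 - 11970 = -107740/9 ≈ -11971.)
1/(-16578 + g) = 1/(-16578 - 107740/9) = 1/(-256942/9) = -9/256942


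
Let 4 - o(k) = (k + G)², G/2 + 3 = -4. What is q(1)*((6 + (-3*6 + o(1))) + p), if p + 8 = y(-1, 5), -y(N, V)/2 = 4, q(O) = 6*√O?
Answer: -1158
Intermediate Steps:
G = -14 (G = -6 + 2*(-4) = -6 - 8 = -14)
y(N, V) = -8 (y(N, V) = -2*4 = -8)
o(k) = 4 - (-14 + k)² (o(k) = 4 - (k - 14)² = 4 - (-14 + k)²)
p = -16 (p = -8 - 8 = -16)
q(1)*((6 + (-3*6 + o(1))) + p) = (6*√1)*((6 + (-3*6 + (4 - (-14 + 1)²))) - 16) = (6*1)*((6 + (-18 + (4 - 1*(-13)²))) - 16) = 6*((6 + (-18 + (4 - 1*169))) - 16) = 6*((6 + (-18 + (4 - 169))) - 16) = 6*((6 + (-18 - 165)) - 16) = 6*((6 - 183) - 16) = 6*(-177 - 16) = 6*(-193) = -1158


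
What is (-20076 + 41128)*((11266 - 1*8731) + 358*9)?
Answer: 121196364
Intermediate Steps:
(-20076 + 41128)*((11266 - 1*8731) + 358*9) = 21052*((11266 - 8731) + 3222) = 21052*(2535 + 3222) = 21052*5757 = 121196364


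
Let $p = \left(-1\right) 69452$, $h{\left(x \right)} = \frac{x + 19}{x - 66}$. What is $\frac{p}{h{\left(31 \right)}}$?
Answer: $\frac{243082}{5} \approx 48616.0$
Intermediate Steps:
$h{\left(x \right)} = \frac{19 + x}{-66 + x}$
$p = -69452$
$\frac{p}{h{\left(31 \right)}} = - \frac{69452}{\frac{1}{-66 + 31} \left(19 + 31\right)} = - \frac{69452}{\frac{1}{-35} \cdot 50} = - \frac{69452}{\left(- \frac{1}{35}\right) 50} = - \frac{69452}{- \frac{10}{7}} = \left(-69452\right) \left(- \frac{7}{10}\right) = \frac{243082}{5}$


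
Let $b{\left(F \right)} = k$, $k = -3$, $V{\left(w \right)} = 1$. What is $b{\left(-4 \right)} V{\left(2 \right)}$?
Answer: $-3$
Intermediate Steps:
$b{\left(F \right)} = -3$
$b{\left(-4 \right)} V{\left(2 \right)} = \left(-3\right) 1 = -3$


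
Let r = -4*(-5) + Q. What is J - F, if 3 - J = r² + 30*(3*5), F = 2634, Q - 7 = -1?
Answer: -3757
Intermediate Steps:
Q = 6 (Q = 7 - 1 = 6)
r = 26 (r = -4*(-5) + 6 = 20 + 6 = 26)
J = -1123 (J = 3 - (26² + 30*(3*5)) = 3 - (676 + 30*15) = 3 - (676 + 450) = 3 - 1*1126 = 3 - 1126 = -1123)
J - F = -1123 - 1*2634 = -1123 - 2634 = -3757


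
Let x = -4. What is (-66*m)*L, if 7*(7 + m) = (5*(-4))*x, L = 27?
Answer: -55242/7 ≈ -7891.7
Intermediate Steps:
m = 31/7 (m = -7 + ((5*(-4))*(-4))/7 = -7 + (-20*(-4))/7 = -7 + (⅐)*80 = -7 + 80/7 = 31/7 ≈ 4.4286)
(-66*m)*L = -66*31/7*27 = -2046/7*27 = -55242/7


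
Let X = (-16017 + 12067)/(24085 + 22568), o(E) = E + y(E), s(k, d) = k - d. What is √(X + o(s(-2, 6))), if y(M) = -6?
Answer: 2*I*√7663828269/46653 ≈ 3.753*I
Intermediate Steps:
o(E) = -6 + E (o(E) = E - 6 = -6 + E)
X = -3950/46653 ≈ -0.084668
√(X + o(s(-2, 6))) = √(-3950/46653 + (-6 + (-2 - 1*6))) = √(-3950/46653 + (-6 + (-2 - 6))) = √(-3950/46653 + (-6 - 8)) = √(-3950/46653 - 14) = √(-657092/46653) = 2*I*√7663828269/46653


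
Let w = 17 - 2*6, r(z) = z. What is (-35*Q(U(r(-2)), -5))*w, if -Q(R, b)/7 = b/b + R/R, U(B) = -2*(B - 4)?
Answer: 2450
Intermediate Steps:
U(B) = 8 - 2*B (U(B) = -2*(-4 + B) = 8 - 2*B)
w = 5 (w = 17 - 12 = 5)
Q(R, b) = -14 (Q(R, b) = -7*(b/b + R/R) = -7*(1 + 1) = -7*2 = -14)
(-35*Q(U(r(-2)), -5))*w = -35*(-14)*5 = 490*5 = 2450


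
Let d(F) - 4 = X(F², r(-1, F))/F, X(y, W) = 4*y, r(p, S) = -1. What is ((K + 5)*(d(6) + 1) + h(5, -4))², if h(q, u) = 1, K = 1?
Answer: 30625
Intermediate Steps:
d(F) = 4 + 4*F (d(F) = 4 + (4*F²)/F = 4 + 4*F)
((K + 5)*(d(6) + 1) + h(5, -4))² = ((1 + 5)*((4 + 4*6) + 1) + 1)² = (6*((4 + 24) + 1) + 1)² = (6*(28 + 1) + 1)² = (6*29 + 1)² = (174 + 1)² = 175² = 30625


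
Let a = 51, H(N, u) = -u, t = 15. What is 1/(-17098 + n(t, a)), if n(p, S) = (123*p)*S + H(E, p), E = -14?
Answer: 1/76982 ≈ 1.2990e-5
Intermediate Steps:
n(p, S) = -p + 123*S*p (n(p, S) = (123*p)*S - p = 123*S*p - p = -p + 123*S*p)
1/(-17098 + n(t, a)) = 1/(-17098 + 15*(-1 + 123*51)) = 1/(-17098 + 15*(-1 + 6273)) = 1/(-17098 + 15*6272) = 1/(-17098 + 94080) = 1/76982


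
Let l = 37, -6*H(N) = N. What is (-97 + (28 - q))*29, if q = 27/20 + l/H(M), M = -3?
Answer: -83723/20 ≈ -4186.1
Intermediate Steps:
H(N) = -N/6
q = 1507/20 (q = 27/20 + 37/((-1/6*(-3))) = 27*(1/20) + 37/(1/2) = 27/20 + 37*2 = 27/20 + 74 = 1507/20 ≈ 75.350)
(-97 + (28 - q))*29 = (-97 + (28 - 1*1507/20))*29 = (-97 + (28 - 1507/20))*29 = (-97 - 947/20)*29 = -2887/20*29 = -83723/20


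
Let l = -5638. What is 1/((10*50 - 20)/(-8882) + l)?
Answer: -4441/25038598 ≈ -0.00017737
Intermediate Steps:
1/((10*50 - 20)/(-8882) + l) = 1/((10*50 - 20)/(-8882) - 5638) = 1/((500 - 20)*(-1/8882) - 5638) = 1/(480*(-1/8882) - 5638) = 1/(-240/4441 - 5638) = 1/(-25038598/4441) = -4441/25038598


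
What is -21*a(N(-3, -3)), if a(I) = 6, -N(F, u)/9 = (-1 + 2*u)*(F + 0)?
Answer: -126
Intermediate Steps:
N(F, u) = -9*F*(-1 + 2*u) (N(F, u) = -9*(-1 + 2*u)*(F + 0) = -9*(-1 + 2*u)*F = -9*F*(-1 + 2*u))
-21*a(N(-3, -3)) = -21*6 = -126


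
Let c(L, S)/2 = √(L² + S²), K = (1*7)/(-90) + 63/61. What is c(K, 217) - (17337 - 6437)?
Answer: -10900 + 7*√28965197101/2745 ≈ -10466.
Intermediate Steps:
K = 5243/5490 (K = 7*(-1/90) + 63*(1/61) = -7/90 + 63/61 = 5243/5490 ≈ 0.95501)
c(L, S) = 2*√(L² + S²)
c(K, 217) - (17337 - 6437) = 2*√((5243/5490)² + 217²) - (17337 - 6437) = 2*√(27489049/30140100 + 47089) - 1*10900 = 2*√(1419294657949/30140100) - 10900 = 2*(7*√28965197101/5490) - 10900 = 7*√28965197101/2745 - 10900 = -10900 + 7*√28965197101/2745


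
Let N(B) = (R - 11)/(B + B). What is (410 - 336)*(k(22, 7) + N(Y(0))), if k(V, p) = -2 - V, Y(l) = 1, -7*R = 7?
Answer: -2220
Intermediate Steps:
R = -1 (R = -⅐*7 = -1)
N(B) = -6/B (N(B) = (-1 - 11)/(B + B) = -12*1/(2*B) = -6/B)
(410 - 336)*(k(22, 7) + N(Y(0))) = (410 - 336)*((-2 - 1*22) - 6/1) = 74*((-2 - 22) - 6*1) = 74*(-24 - 6) = 74*(-30) = -2220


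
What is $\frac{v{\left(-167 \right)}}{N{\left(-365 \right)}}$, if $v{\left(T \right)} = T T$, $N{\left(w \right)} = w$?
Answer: $- \frac{27889}{365} \approx -76.408$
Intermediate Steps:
$v{\left(T \right)} = T^{2}$
$\frac{v{\left(-167 \right)}}{N{\left(-365 \right)}} = \frac{\left(-167\right)^{2}}{-365} = 27889 \left(- \frac{1}{365}\right) = - \frac{27889}{365}$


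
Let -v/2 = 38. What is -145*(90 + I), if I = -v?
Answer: -24070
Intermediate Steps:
v = -76 (v = -2*38 = -76)
I = 76 (I = -1*(-76) = 76)
-145*(90 + I) = -145*(90 + 76) = -145*166 = -24070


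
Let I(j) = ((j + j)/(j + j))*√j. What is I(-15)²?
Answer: -15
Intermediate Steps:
I(j) = √j (I(j) = ((2*j)/((2*j)))*√j = ((2*j)*(1/(2*j)))*√j = 1*√j = √j)
I(-15)² = (√(-15))² = (I*√15)² = -15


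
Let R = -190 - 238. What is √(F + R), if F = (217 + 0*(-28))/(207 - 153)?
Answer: I*√137370/18 ≈ 20.591*I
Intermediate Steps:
R = -428
F = 217/54 (F = (217 + 0)/54 = 217*(1/54) = 217/54 ≈ 4.0185)
√(F + R) = √(217/54 - 428) = √(-22895/54) = I*√137370/18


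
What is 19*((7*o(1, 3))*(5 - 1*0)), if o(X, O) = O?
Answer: 1995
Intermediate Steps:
19*((7*o(1, 3))*(5 - 1*0)) = 19*((7*3)*(5 - 1*0)) = 19*(21*(5 + 0)) = 19*(21*5) = 19*105 = 1995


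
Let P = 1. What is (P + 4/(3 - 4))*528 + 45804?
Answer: 44220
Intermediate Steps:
(P + 4/(3 - 4))*528 + 45804 = (1 + 4/(3 - 4))*528 + 45804 = (1 + 4/(-1))*528 + 45804 = (1 - 1*4)*528 + 45804 = (1 - 4)*528 + 45804 = -3*528 + 45804 = -1584 + 45804 = 44220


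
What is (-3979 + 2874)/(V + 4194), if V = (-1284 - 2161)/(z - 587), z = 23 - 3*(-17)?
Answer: -566865/2154967 ≈ -0.26305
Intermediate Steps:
z = 74 (z = 23 + 51 = 74)
V = 3445/513 (V = (-1284 - 2161)/(74 - 587) = -3445/(-513) = -3445*(-1/513) = 3445/513 ≈ 6.7154)
(-3979 + 2874)/(V + 4194) = (-3979 + 2874)/(3445/513 + 4194) = -1105/2154967/513 = -1105*513/2154967 = -566865/2154967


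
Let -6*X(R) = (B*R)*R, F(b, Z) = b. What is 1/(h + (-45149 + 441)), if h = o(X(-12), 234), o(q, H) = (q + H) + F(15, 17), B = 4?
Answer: -1/44555 ≈ -2.2444e-5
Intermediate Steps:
X(R) = -2*R²/3 (X(R) = -4*R*R/6 = -2*R²/3)
o(q, H) = 15 + H + q (o(q, H) = (q + H) + 15 = (H + q) + 15 = 15 + H + q)
h = 153 (h = 15 + 234 - ⅔*(-12)² = 15 + 234 - ⅔*144 = 15 + 234 - 96 = 153)
1/(h + (-45149 + 441)) = 1/(153 + (-45149 + 441)) = 1/(153 - 44708) = 1/(-44555) = -1/44555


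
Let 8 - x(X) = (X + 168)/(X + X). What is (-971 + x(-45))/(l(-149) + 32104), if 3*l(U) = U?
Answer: -28849/961630 ≈ -0.030000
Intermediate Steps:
l(U) = U/3
x(X) = 8 - (168 + X)/(2*X) (x(X) = 8 - (X + 168)/(X + X) = 8 - (168 + X)/(2*X))
(-971 + x(-45))/(l(-149) + 32104) = (-971 + (15/2 - 84/(-45)))/((⅓)*(-149) + 32104) = (-971 + (15/2 - 84*(-1/45)))/(-149/3 + 32104) = (-971 + (15/2 + 28/15))/(96163/3) = (-971 + 281/30)*(3/96163) = -28849/30*3/96163 = -28849/961630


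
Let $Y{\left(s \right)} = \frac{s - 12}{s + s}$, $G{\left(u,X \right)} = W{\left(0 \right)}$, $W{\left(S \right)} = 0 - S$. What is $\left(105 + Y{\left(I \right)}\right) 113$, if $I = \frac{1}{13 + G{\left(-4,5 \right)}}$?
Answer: $\frac{6215}{2} \approx 3107.5$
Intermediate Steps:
$W{\left(S \right)} = - S$
$G{\left(u,X \right)} = 0$ ($G{\left(u,X \right)} = \left(-1\right) 0 = 0$)
$I = \frac{1}{13}$ ($I = \frac{1}{13 + 0} = \frac{1}{13} \approx 0.076923$)
$Y{\left(s \right)} = \frac{-12 + s}{2 s}$
$\left(105 + Y{\left(I \right)}\right) 113 = \left(105 + \frac{\frac{1}{\frac{1}{13}} \left(-12 + \frac{1}{13}\right)}{2}\right) 113 = \left(105 + \frac{1}{2} \cdot 13 \left(- \frac{155}{13}\right)\right) 113 = \left(105 - \frac{155}{2}\right) 113 = \frac{55}{2} \cdot 113 = \frac{6215}{2}$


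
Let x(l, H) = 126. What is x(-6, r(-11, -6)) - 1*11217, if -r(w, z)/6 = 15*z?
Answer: -11091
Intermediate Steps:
r(w, z) = -90*z
x(-6, r(-11, -6)) - 1*11217 = 126 - 1*11217 = 126 - 11217 = -11091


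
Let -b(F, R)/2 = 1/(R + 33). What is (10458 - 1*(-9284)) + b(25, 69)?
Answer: 1006841/51 ≈ 19742.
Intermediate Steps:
b(F, R) = -2/(33 + R) (b(F, R) = -2/(R + 33) = -2/(33 + R))
(10458 - 1*(-9284)) + b(25, 69) = (10458 - 1*(-9284)) - 2/(33 + 69) = (10458 + 9284) - 2/102 = 19742 - 2*1/102 = 19742 - 1/51 = 1006841/51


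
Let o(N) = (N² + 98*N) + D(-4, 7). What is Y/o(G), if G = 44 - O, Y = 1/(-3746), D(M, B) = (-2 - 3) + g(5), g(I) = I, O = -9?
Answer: -1/29979238 ≈ -3.3356e-8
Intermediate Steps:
D(M, B) = 0 (D(M, B) = (-2 - 3) + 5 = -5 + 5 = 0)
Y = -1/3746 ≈ -0.00026695
G = 53 (G = 44 - 1*(-9) = 44 + 9 = 53)
o(N) = N² + 98*N (o(N) = (N² + 98*N) + 0 = N² + 98*N)
Y/o(G) = -1/(53*(98 + 53))/3746 = -1/(3746*(53*151)) = -1/3746/8003 = -1/3746*1/8003 = -1/29979238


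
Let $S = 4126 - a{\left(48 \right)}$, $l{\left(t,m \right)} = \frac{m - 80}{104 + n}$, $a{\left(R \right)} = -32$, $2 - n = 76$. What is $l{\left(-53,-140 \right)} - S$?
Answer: $- \frac{12496}{3} \approx -4165.3$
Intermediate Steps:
$n = -74$ ($n = 2 - 76 = -74$)
$l{\left(t,m \right)} = - \frac{8}{3} + \frac{m}{30}$ ($l{\left(t,m \right)} = \frac{m - 80}{104 - 74} = \frac{-80 + m}{30} = \left(-80 + m\right) \frac{1}{30} = - \frac{8}{3} + \frac{m}{30}$)
$S = 4158$ ($S = 4126 - -32 = 4126 + 32 = 4158$)
$l{\left(-53,-140 \right)} - S = \left(- \frac{8}{3} + \frac{1}{30} \left(-140\right)\right) - 4158 = \left(- \frac{8}{3} - \frac{14}{3}\right) - 4158 = - \frac{22}{3} - 4158 = - \frac{12496}{3}$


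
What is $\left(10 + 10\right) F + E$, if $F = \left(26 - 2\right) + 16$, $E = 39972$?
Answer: $40772$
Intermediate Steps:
$F = 40$ ($F = 24 + 16 = 40$)
$\left(10 + 10\right) F + E = \left(10 + 10\right) 40 + 39972 = 20 \cdot 40 + 39972 = 800 + 39972 = 40772$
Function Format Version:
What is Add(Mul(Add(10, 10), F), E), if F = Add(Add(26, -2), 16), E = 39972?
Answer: 40772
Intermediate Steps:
F = 40 (F = Add(24, 16) = 40)
Add(Mul(Add(10, 10), F), E) = Add(Mul(Add(10, 10), 40), 39972) = Add(Mul(20, 40), 39972) = Add(800, 39972) = 40772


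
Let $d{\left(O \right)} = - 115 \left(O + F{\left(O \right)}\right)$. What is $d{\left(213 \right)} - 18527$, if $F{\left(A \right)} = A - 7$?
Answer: $-66712$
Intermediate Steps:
$F{\left(A \right)} = -7 + A$
$d{\left(O \right)} = 805 - 230 O$ ($d{\left(O \right)} = - 115 \left(O + \left(-7 + O\right)\right) = - 115 \left(-7 + 2 O\right) = 805 - 230 O$)
$d{\left(213 \right)} - 18527 = \left(805 - 48990\right) - 18527 = -48185 - 18527 = -66712$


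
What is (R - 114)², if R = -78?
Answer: 36864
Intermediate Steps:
(R - 114)² = (-78 - 114)² = (-192)² = 36864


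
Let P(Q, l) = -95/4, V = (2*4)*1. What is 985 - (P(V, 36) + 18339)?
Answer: -69321/4 ≈ -17330.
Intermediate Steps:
V = 8 (V = 8*1 = 8)
P(Q, l) = -95/4 (P(Q, l) = -95*¼ = -95/4)
985 - (P(V, 36) + 18339) = 985 - (-95/4 + 18339) = 985 - 1*73261/4 = 985 - 73261/4 = -69321/4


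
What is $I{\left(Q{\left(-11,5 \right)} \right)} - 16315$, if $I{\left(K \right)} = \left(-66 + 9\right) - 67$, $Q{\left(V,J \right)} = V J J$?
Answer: $-16439$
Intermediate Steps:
$Q{\left(V,J \right)} = V J^{2}$ ($Q{\left(V,J \right)} = J V J = V J^{2}$)
$I{\left(K \right)} = -124$ ($I{\left(K \right)} = -57 - 67 = -124$)
$I{\left(Q{\left(-11,5 \right)} \right)} - 16315 = -124 - 16315 = -16439$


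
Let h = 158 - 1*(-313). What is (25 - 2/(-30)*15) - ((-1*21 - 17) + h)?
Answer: -407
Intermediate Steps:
h = 471 (h = 158 + 313 = 471)
(25 - 2/(-30)*15) - ((-1*21 - 17) + h) = (25 - 2/(-30)*15) - ((-1*21 - 17) + 471) = (25 - 2*(-1/30)*15) - ((-21 - 17) + 471) = (25 + (1/15)*15) - (-38 + 471) = (25 + 1) - 1*433 = 26 - 433 = -407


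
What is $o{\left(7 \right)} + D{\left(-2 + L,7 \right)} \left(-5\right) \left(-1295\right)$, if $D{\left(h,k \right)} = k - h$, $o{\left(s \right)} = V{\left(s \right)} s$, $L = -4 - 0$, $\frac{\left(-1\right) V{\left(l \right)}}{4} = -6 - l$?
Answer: $84539$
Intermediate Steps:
$V{\left(l \right)} = 24 + 4 l$ ($V{\left(l \right)} = - 4 \left(-6 - l\right) = 24 + 4 l$)
$L = -4$ ($L = -4 + 0 = -4$)
$o{\left(s \right)} = s \left(24 + 4 s\right)$ ($o{\left(s \right)} = \left(24 + 4 s\right) s = s \left(24 + 4 s\right)$)
$o{\left(7 \right)} + D{\left(-2 + L,7 \right)} \left(-5\right) \left(-1295\right) = 4 \cdot 7 \left(6 + 7\right) + \left(7 - \left(-2 - 4\right)\right) \left(-5\right) \left(-1295\right) = 4 \cdot 7 \cdot 13 + \left(7 - -6\right) \left(-5\right) \left(-1295\right) = 364 + \left(7 + 6\right) \left(-5\right) \left(-1295\right) = 364 + 13 \left(-5\right) \left(-1295\right) = 364 - -84175 = 364 + 84175 = 84539$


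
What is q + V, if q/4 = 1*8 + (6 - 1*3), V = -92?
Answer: -48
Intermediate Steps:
q = 44 (q = 4*(1*8 + (6 - 1*3)) = 4*(8 + (6 - 3)) = 4*(8 + 3) = 4*11 = 44)
q + V = 44 - 92 = -48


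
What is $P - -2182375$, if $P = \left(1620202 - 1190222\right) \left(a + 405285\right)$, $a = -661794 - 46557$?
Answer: $-130310136305$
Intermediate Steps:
$a = -708351$ ($a = -661794 - 46557 = -708351$)
$P = -130312318680$ ($P = \left(1620202 - 1190222\right) \left(-708351 + 405285\right) = 429980 \left(-303066\right) = -130312318680$)
$P - -2182375 = -130312318680 - -2182375 = -130312318680 + 2182375 = -130310136305$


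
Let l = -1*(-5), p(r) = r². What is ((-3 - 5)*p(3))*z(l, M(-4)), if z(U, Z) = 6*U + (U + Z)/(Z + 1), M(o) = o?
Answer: -2136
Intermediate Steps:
l = 5
z(U, Z) = 6*U + (U + Z)/(1 + Z)
((-3 - 5)*p(3))*z(l, M(-4)) = ((-3 - 5)*3²)*((-4 + 7*5 + 6*5*(-4))/(1 - 4)) = (-8*9)*((-4 + 35 - 120)/(-3)) = -(-24)*(-89) = -72*89/3 = -2136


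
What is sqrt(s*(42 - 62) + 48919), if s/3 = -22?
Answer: sqrt(50239) ≈ 224.14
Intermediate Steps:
s = -66 (s = 3*(-22) = -66)
sqrt(s*(42 - 62) + 48919) = sqrt(-66*(42 - 62) + 48919) = sqrt(-66*(-20) + 48919) = sqrt(1320 + 48919) = sqrt(50239)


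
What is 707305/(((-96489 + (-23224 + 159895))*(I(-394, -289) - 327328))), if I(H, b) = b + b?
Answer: -707305/13175918892 ≈ -5.3682e-5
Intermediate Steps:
I(H, b) = 2*b
707305/(((-96489 + (-23224 + 159895))*(I(-394, -289) - 327328))) = 707305/(((-96489 + (-23224 + 159895))*(2*(-289) - 327328))) = 707305/(((-96489 + 136671)*(-578 - 327328))) = 707305/((40182*(-327906))) = 707305/(-13175918892) = 707305*(-1/13175918892) = -707305/13175918892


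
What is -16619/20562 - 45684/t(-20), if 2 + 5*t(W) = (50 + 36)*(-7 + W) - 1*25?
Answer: 57502889/596298 ≈ 96.433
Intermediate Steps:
t(W) = -629/5 + 86*W/5 (t(W) = -2/5 + ((50 + 36)*(-7 + W) - 1*25)/5 = -2/5 + (86*(-7 + W) - 25)/5 = -2/5 + ((-602 + 86*W) - 25)/5 = -2/5 + (-627 + 86*W)/5 = -2/5 + (-627/5 + 86*W/5) = -629/5 + 86*W/5)
-16619/20562 - 45684/t(-20) = -16619/20562 - 45684/(-629/5 + (86/5)*(-20)) = -16619*1/20562 - 45684/(-629/5 - 344) = -16619/20562 - 45684/(-2349/5) = -16619/20562 - 45684*(-5/2349) = -16619/20562 + 2820/29 = 57502889/596298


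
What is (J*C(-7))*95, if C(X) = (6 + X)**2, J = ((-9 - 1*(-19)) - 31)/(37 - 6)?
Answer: -1995/31 ≈ -64.355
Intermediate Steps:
J = -21/31 (J = ((-9 + 19) - 31)/31 = (10 - 31)*(1/31) = -21*1/31 = -21/31 ≈ -0.67742)
(J*C(-7))*95 = -21*(6 - 7)**2/31*95 = -21/31*(-1)**2*95 = -21/31*1*95 = -21/31*95 = -1995/31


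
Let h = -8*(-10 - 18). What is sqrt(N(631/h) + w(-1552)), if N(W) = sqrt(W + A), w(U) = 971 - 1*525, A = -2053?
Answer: sqrt(349664 + 14*I*sqrt(6429374))/28 ≈ 21.146 + 1.0706*I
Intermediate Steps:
h = 224 (h = -8*(-28) = 224)
w(U) = 446 (w(U) = 971 - 525 = 446)
N(W) = sqrt(-2053 + W) (N(W) = sqrt(W - 2053) = sqrt(-2053 + W))
sqrt(N(631/h) + w(-1552)) = sqrt(sqrt(-2053 + 631/224) + 446) = sqrt(sqrt(-459241/224) + 446) = sqrt(I*sqrt(6429374)/56 + 446) = sqrt(446 + I*sqrt(6429374)/56)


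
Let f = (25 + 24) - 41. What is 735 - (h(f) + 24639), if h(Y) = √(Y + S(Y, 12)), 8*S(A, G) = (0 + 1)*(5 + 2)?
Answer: -23904 - √142/4 ≈ -23907.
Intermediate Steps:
S(A, G) = 7/8 (S(A, G) = ((0 + 1)*(5 + 2))/8 = (1*7)/8 = (⅛)*7 = 7/8)
f = 8 (f = 49 - 41 = 8)
h(Y) = √(7/8 + Y) (h(Y) = √(Y + 7/8) = √(7/8 + Y))
735 - (h(f) + 24639) = 735 - (√(14 + 16*8)/4 + 24639) = 735 - (√(14 + 128)/4 + 24639) = 735 - (√142/4 + 24639) = 735 - (24639 + √142/4) = 735 + (-24639 - √142/4) = -23904 - √142/4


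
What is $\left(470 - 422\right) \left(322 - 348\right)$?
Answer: $-1248$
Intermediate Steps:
$\left(470 - 422\right) \left(322 - 348\right) = 48 \left(322 - 348\right) = 48 \left(-26\right) = -1248$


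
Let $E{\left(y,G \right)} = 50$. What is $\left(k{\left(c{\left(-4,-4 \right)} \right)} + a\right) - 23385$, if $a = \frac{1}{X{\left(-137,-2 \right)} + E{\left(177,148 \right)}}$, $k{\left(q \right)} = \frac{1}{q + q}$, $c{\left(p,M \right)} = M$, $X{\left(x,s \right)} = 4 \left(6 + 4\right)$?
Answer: $- \frac{8418641}{360} \approx -23385.0$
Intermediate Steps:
$X{\left(x,s \right)} = 40$ ($X{\left(x,s \right)} = 4 \cdot 10 = 40$)
$k{\left(q \right)} = \frac{1}{2 q}$
$a = \frac{1}{90}$ ($a = \frac{1}{40 + 50} = \frac{1}{90} \approx 0.011111$)
$\left(k{\left(c{\left(-4,-4 \right)} \right)} + a\right) - 23385 = \left(\frac{1}{2 \left(-4\right)} + \frac{1}{90}\right) - 23385 = \left(\frac{1}{2} \left(- \frac{1}{4}\right) + \frac{1}{90}\right) - 23385 = \left(- \frac{1}{8} + \frac{1}{90}\right) - 23385 = - \frac{41}{360} - 23385 = - \frac{8418641}{360}$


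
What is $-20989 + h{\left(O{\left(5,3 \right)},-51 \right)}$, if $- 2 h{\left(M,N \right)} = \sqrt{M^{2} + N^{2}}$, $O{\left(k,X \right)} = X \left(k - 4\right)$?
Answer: $-20989 - \frac{3 \sqrt{290}}{2} \approx -21015.0$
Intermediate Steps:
$O{\left(k,X \right)} = X \left(-4 + k\right)$
$h{\left(M,N \right)} = - \frac{\sqrt{M^{2} + N^{2}}}{2}$
$-20989 + h{\left(O{\left(5,3 \right)},-51 \right)} = -20989 - \frac{\sqrt{\left(3 \left(-4 + 5\right)\right)^{2} + \left(-51\right)^{2}}}{2} = -20989 - \frac{\sqrt{\left(3 \cdot 1\right)^{2} + 2601}}{2} = -20989 - \frac{\sqrt{3^{2} + 2601}}{2} = -20989 - \frac{\sqrt{9 + 2601}}{2} = -20989 - \frac{\sqrt{2610}}{2} = -20989 - \frac{3 \sqrt{290}}{2}$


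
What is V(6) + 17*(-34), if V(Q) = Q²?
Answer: -542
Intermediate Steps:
V(6) + 17*(-34) = 6² + 17*(-34) = 36 - 578 = -542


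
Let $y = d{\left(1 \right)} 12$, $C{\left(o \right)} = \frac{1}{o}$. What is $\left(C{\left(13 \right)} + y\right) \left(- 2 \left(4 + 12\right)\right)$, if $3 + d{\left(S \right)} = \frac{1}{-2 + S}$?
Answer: $\frac{19936}{13} \approx 1533.5$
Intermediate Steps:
$d{\left(S \right)} = -3 + \frac{1}{-2 + S}$
$y = -48$ ($y = \frac{7 - 3}{-2 + 1} \cdot 12 = \frac{7 - 3}{-1} \cdot 12 = \left(-1\right) 4 \cdot 12 = \left(-4\right) 12 = -48$)
$\left(C{\left(13 \right)} + y\right) \left(- 2 \left(4 + 12\right)\right) = \left(\frac{1}{13} - 48\right) \left(- 2 \left(4 + 12\right)\right) = \left(\frac{1}{13} - 48\right) \left(\left(-2\right) 16\right) = \left(- \frac{623}{13}\right) \left(-32\right) = \frac{19936}{13}$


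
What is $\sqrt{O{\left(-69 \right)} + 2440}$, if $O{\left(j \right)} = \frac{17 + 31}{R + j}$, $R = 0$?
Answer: $\frac{2 \sqrt{322598}}{23} \approx 49.389$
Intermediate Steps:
$O{\left(j \right)} = \frac{48}{j}$ ($O{\left(j \right)} = \frac{17 + 31}{0 + j} = \frac{48}{j}$)
$\sqrt{O{\left(-69 \right)} + 2440} = \sqrt{\frac{48}{-69} + 2440} = \sqrt{48 \left(- \frac{1}{69}\right) + 2440} = \sqrt{- \frac{16}{23} + 2440} = \sqrt{\frac{56104}{23}} = \frac{2 \sqrt{322598}}{23}$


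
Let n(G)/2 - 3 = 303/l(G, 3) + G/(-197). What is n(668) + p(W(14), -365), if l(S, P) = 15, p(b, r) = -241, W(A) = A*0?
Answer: -198361/985 ≈ -201.38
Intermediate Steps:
W(A) = 0
n(G) = 232/5 - 2*G/197 (n(G) = 6 + 2*(303/15 + G/(-197)) = 6 + 2*(303*(1/15) + G*(-1/197)) = 6 + 2*(101/5 - G/197) = 6 + (202/5 - 2*G/197) = 232/5 - 2*G/197)
n(668) + p(W(14), -365) = (232/5 - 2/197*668) - 241 = (232/5 - 1336/197) - 241 = 39024/985 - 241 = -198361/985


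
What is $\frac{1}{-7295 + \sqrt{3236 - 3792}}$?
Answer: $- \frac{7295}{53217581} - \frac{2 i \sqrt{139}}{53217581} \approx -0.00013708 - 4.4308 \cdot 10^{-7} i$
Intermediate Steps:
$\frac{1}{-7295 + \sqrt{3236 - 3792}} = \frac{1}{-7295 + \sqrt{-556}} = \frac{1}{-7295 + 2 i \sqrt{139}}$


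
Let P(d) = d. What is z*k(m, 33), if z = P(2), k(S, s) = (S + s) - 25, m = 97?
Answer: 210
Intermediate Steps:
k(S, s) = -25 + S + s
z = 2
z*k(m, 33) = 2*(-25 + 97 + 33) = 2*105 = 210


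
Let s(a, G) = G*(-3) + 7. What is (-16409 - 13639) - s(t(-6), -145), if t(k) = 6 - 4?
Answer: -30490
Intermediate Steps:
t(k) = 2
s(a, G) = 7 - 3*G (s(a, G) = -3*G + 7 = 7 - 3*G)
(-16409 - 13639) - s(t(-6), -145) = (-16409 - 13639) - (7 - 3*(-145)) = -30048 - (7 + 435) = -30048 - 1*442 = -30048 - 442 = -30490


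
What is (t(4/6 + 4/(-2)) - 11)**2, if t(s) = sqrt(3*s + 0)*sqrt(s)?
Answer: 379/3 + 88*sqrt(3)/3 ≈ 177.14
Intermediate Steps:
t(s) = s*sqrt(3) (t(s) = sqrt(3*s)*sqrt(s) = (sqrt(3)*sqrt(s))*sqrt(s) = s*sqrt(3))
(t(4/6 + 4/(-2)) - 11)**2 = ((4/6 + 4/(-2))*sqrt(3) - 11)**2 = ((4*(1/6) + 4*(-1/2))*sqrt(3) - 11)**2 = ((2/3 - 2)*sqrt(3) - 11)**2 = (-4*sqrt(3)/3 - 11)**2 = (-11 - 4*sqrt(3)/3)**2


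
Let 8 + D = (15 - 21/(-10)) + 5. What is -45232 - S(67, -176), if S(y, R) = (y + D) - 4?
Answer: -453091/10 ≈ -45309.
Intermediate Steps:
D = 141/10 (D = -8 + ((15 - 21/(-10)) + 5) = -8 + ((15 - 21*(-⅒)) + 5) = -8 + ((15 + 21/10) + 5) = -8 + (171/10 + 5) = -8 + 221/10 = 141/10 ≈ 14.100)
S(y, R) = 101/10 + y (S(y, R) = (y + 141/10) - 4 = (141/10 + y) - 4 = 101/10 + y)
-45232 - S(67, -176) = -45232 - (101/10 + 67) = -45232 - 1*771/10 = -45232 - 771/10 = -453091/10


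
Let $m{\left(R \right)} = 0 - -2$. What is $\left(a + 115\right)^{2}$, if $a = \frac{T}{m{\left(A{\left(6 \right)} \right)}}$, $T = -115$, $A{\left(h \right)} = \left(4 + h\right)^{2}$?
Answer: $\frac{13225}{4} \approx 3306.3$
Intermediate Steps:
$m{\left(R \right)} = 2$ ($m{\left(R \right)} = 0 + 2 = 2$)
$a = - \frac{115}{2} \approx -57.5$
$\left(a + 115\right)^{2} = \left(- \frac{115}{2} + 115\right)^{2} = \left(\frac{115}{2}\right)^{2} = \frac{13225}{4}$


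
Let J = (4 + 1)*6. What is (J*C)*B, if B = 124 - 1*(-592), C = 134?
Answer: 2878320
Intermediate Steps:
J = 30 (J = 5*6 = 30)
B = 716 (B = 124 + 592 = 716)
(J*C)*B = (30*134)*716 = 4020*716 = 2878320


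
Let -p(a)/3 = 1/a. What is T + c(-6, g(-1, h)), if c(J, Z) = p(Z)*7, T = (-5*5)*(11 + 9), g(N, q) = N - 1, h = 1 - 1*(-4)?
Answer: -979/2 ≈ -489.50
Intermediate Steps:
p(a) = -3/a
h = 5 (h = 1 + 4 = 5)
g(N, q) = -1 + N
T = -500 (T = -25*20 = -500)
c(J, Z) = -21/Z (c(J, Z) = -3/Z*7 = -21/Z)
T + c(-6, g(-1, h)) = -500 - 21/(-1 - 1) = -500 - 21/(-2) = -500 - 21*(-1/2) = -500 + 21/2 = -979/2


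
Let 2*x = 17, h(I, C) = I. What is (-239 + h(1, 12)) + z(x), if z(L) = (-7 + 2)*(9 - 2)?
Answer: -273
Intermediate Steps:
x = 17/2 (x = (½)*17 = 17/2 ≈ 8.5000)
z(L) = -35 (z(L) = -5*7 = -35)
(-239 + h(1, 12)) + z(x) = (-239 + 1) - 35 = -238 - 35 = -273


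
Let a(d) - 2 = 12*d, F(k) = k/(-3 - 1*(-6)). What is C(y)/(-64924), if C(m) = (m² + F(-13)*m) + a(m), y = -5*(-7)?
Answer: -2243/97386 ≈ -0.023032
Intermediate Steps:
F(k) = k/3 (F(k) = k/(-3 + 6) = k/3)
a(d) = 2 + 12*d
y = 35
C(m) = 2 + m² + 23*m/3 (C(m) = (m² + ((⅓)*(-13))*m) + (2 + 12*m) = (m² - 13*m/3) + (2 + 12*m) = 2 + m² + 23*m/3)
C(y)/(-64924) = (2 + 35² + (23/3)*35)/(-64924) = (2 + 1225 + 805/3)*(-1/64924) = (4486/3)*(-1/64924) = -2243/97386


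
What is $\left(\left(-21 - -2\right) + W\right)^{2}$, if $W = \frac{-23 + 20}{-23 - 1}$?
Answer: $\frac{22801}{64} \approx 356.27$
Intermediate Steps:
$W = \frac{1}{8}$ ($W = - \frac{3}{-24} = \left(-3\right) \left(- \frac{1}{24}\right) = \frac{1}{8} \approx 0.125$)
$\left(\left(-21 - -2\right) + W\right)^{2} = \left(\left(-21 - -2\right) + \frac{1}{8}\right)^{2} = \left(\left(-21 + 2\right) + \frac{1}{8}\right)^{2} = \left(-19 + \frac{1}{8}\right)^{2} = \left(- \frac{151}{8}\right)^{2} = \frac{22801}{64}$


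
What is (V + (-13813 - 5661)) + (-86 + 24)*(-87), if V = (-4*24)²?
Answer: -4864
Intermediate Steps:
V = 9216 (V = (-96)² = 9216)
(V + (-13813 - 5661)) + (-86 + 24)*(-87) = (9216 + (-13813 - 5661)) + (-86 + 24)*(-87) = (9216 - 19474) - 62*(-87) = -10258 + 5394 = -4864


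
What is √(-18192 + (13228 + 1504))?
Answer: 2*I*√865 ≈ 58.822*I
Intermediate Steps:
√(-18192 + (13228 + 1504)) = √(-18192 + 14732) = √(-3460) = 2*I*√865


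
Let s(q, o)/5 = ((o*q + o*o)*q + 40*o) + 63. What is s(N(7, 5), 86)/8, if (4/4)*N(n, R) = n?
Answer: 297445/8 ≈ 37181.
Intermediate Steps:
N(n, R) = n
s(q, o) = 315 + 200*o + 5*q*(o² + o*q) (s(q, o) = 5*(((o*q + o*o)*q + 40*o) + 63) = 5*(((o*q + o²)*q + 40*o) + 63) = 5*(((o² + o*q)*q + 40*o) + 63) = 5*((q*(o² + o*q) + 40*o) + 63) = 5*((40*o + q*(o² + o*q)) + 63) = 5*(63 + 40*o + q*(o² + o*q)) = 315 + 200*o + 5*q*(o² + o*q))
s(N(7, 5), 86)/8 = (315 + 200*86 + 5*86*7² + 5*7*86²)/8 = (315 + 17200 + 5*86*49 + 5*7*7396)*(⅛) = (315 + 17200 + 21070 + 258860)*(⅛) = 297445*(⅛) = 297445/8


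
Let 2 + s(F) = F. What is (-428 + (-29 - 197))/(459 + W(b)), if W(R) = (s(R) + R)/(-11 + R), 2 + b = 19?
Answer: -1962/1393 ≈ -1.4085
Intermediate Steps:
b = 17 (b = -2 + 19 = 17)
s(F) = -2 + F
W(R) = (-2 + 2*R)/(-11 + R) (W(R) = ((-2 + R) + R)/(-11 + R) = (-2 + 2*R)/(-11 + R))
(-428 + (-29 - 197))/(459 + W(b)) = (-428 + (-29 - 197))/(459 + 2*(-1 + 17)/(-11 + 17)) = (-428 - 226)/(459 + 2*16/6) = -654/(459 + 2*(⅙)*16) = -654/(459 + 16/3) = -654/1393/3 = -654*3/1393 = -1962/1393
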